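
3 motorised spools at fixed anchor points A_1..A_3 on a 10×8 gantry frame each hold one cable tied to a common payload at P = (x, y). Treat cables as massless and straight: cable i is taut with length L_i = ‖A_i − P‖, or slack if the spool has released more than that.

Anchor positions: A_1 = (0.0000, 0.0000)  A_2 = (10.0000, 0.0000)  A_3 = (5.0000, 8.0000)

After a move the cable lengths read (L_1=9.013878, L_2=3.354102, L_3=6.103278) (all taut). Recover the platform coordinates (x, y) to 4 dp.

each cable: (A_i−P)·(A_i−P) = L_i²; let k_i = ‖A_i‖²−L_i²
k_1 = 0.0000+0.0000−81.2500 = -81.2500
row 1: -20.0000x + 0.0000y = -170.0000  (k_2=88.7500)
row 2: -10.0000x − 16.0000y = -133.0000  (k_3=51.7500)
Cramer on rows 1–2 → x = 8.5000, y = 3.0000

(8.5000, 3.0000)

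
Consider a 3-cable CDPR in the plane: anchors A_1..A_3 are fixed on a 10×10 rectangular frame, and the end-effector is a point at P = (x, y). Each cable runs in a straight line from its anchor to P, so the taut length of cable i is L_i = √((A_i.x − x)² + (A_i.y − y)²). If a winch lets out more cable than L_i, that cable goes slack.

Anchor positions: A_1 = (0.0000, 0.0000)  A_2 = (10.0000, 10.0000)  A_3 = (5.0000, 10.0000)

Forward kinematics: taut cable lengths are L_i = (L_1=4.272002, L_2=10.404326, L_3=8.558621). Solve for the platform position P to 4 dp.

each cable: (A_i−P)·(A_i−P) = L_i²; let q_i = ‖A_i‖²−L_i²
q_1 = 0.0000+0.0000−18.2500 = -18.2500
row 1: -20.0000x − 20.0000y = -110.0000  (q_2=91.7500)
row 2: -10.0000x − 20.0000y = -70.0000  (q_3=51.7500)
Cramer on rows 1–2 → x = 4.0000, y = 1.5000

(4.0000, 1.5000)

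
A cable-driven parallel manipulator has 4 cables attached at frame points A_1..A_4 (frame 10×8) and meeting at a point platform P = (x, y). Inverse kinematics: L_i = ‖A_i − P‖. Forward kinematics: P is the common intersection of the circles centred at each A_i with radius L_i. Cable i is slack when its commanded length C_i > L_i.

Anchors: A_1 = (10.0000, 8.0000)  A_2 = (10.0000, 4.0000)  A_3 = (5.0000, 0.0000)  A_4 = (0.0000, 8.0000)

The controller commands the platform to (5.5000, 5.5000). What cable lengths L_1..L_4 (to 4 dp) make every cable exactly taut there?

(5.1478, 4.7434, 5.5227, 6.0415)

L_1 = √((10.0000−5.5000)² + (8.0000−5.5000)²) = 5.1478
L_2 = √((10.0000−5.5000)² + (4.0000−5.5000)²) = 4.7434
L_3 = √((5.0000−5.5000)² + (0.0000−5.5000)²) = 5.5227
L_4 = √((0.0000−5.5000)² + (8.0000−5.5000)²) = 6.0415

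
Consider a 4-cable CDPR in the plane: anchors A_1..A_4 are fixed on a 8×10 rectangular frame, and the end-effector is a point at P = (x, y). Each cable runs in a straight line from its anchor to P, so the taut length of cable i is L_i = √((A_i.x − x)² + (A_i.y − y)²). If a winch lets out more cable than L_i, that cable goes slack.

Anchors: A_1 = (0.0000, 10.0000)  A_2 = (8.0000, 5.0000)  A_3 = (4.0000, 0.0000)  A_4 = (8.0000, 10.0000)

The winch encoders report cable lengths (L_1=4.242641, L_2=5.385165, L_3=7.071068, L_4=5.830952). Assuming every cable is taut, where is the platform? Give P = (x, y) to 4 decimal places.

(3.0000, 7.0000)

expand ‖A_i−P‖²=L_i² and subtract eq 1 (c_i ≔ ‖A_i‖²−L_i²)
c_1 = 0.0000+100.0000−18.0000 = 82.0000
eq1−eq2 → [-16.0000  10.0000]·P = 22.0000
eq1−eq3 → [-8.0000  20.0000]·P = 116.0000
eq1−eq4 → [-16.0000  0.0000]·P = -48.0000
2×2 solve → P = (3.0000, 7.0000)
check cable 4: ‖A_4−P‖² = 34.0000 ≈ L_4² = 34.0000 ✓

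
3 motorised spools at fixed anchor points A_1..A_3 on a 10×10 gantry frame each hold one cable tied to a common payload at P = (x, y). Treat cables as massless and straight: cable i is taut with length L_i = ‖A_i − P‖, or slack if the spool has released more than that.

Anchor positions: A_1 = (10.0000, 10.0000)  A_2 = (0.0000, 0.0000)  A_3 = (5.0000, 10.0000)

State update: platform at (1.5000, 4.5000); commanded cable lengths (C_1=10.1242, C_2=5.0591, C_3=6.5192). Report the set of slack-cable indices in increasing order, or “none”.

2

i=1: geometric 10.1242 vs commanded 10.1242 ⇒ taut
i=2: geometric 4.7434 vs commanded 5.0591 ⇒ slack
i=3: geometric 6.5192 vs commanded 6.5192 ⇒ taut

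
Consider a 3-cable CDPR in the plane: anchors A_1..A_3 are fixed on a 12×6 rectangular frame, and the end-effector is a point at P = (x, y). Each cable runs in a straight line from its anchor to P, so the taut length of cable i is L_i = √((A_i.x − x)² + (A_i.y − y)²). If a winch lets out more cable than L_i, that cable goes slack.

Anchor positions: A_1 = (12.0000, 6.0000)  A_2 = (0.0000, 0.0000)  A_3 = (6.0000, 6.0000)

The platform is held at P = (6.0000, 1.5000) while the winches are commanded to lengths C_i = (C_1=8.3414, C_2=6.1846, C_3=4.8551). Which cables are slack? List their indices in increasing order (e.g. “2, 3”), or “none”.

cable 1: L_1 = ‖A_1−P‖ = 7.5000;  C_1 = 8.3414 → slack
cable 2: L_2 = ‖A_2−P‖ = 6.1847;  C_2 = 6.1846 → taut
cable 3: L_3 = ‖A_3−P‖ = 4.5000;  C_3 = 4.8551 → slack

1, 3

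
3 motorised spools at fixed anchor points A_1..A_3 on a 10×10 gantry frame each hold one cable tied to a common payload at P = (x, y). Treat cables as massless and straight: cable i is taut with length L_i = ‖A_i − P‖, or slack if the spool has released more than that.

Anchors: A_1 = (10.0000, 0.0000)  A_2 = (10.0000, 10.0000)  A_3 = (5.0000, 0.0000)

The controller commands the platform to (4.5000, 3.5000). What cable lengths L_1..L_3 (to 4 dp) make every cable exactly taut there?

L_1 = √((10.0000−4.5000)² + (0.0000−3.5000)²) = 6.5192
L_2 = √((10.0000−4.5000)² + (10.0000−3.5000)²) = 8.5147
L_3 = √((5.0000−4.5000)² + (0.0000−3.5000)²) = 3.5355

(6.5192, 8.5147, 3.5355)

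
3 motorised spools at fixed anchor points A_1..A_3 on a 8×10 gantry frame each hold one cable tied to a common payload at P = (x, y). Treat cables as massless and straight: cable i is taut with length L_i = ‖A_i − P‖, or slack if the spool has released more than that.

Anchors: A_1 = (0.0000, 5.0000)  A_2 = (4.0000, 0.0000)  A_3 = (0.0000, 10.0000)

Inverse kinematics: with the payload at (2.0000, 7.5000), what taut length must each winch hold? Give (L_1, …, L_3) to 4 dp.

cable 1: Δx=-2.0000, Δy=-2.5000; L_1 = √(Δx²+Δy²) = 3.2016
cable 2: Δx=2.0000, Δy=-7.5000; L_2 = √(Δx²+Δy²) = 7.7621
cable 3: Δx=-2.0000, Δy=2.5000; L_3 = √(Δx²+Δy²) = 3.2016

(3.2016, 7.7621, 3.2016)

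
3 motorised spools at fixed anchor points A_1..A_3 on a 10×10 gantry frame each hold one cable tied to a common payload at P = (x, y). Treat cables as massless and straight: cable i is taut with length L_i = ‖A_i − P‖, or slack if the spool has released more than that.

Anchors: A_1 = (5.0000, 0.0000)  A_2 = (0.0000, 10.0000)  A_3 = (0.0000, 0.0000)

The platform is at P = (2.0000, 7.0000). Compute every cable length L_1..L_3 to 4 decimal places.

L_1 = √((5.0000−2.0000)² + (0.0000−7.0000)²) = 7.6158
L_2 = √((0.0000−2.0000)² + (10.0000−7.0000)²) = 3.6056
L_3 = √((0.0000−2.0000)² + (0.0000−7.0000)²) = 7.2801

(7.6158, 3.6056, 7.2801)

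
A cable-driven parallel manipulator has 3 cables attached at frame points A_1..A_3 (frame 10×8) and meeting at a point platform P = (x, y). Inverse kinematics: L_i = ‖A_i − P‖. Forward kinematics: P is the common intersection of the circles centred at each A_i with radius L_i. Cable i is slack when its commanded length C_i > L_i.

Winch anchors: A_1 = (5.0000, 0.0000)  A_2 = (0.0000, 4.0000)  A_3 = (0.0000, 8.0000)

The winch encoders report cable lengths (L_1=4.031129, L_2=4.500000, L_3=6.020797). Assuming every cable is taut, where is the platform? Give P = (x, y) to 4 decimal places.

circle eqns → linear via eq_j − eq_1; set c_j = A_j·A_j − L_j²
c_1 = 25.0000+0.0000−16.2500 = 8.7500
10.0000·x − 8.0000·y = c_1−c_2 = 13.0000
10.0000·x − 16.0000·y = c_1−c_3 = -19.0000
solve first two rows → x=4.5000, y=4.0000

(4.5000, 4.0000)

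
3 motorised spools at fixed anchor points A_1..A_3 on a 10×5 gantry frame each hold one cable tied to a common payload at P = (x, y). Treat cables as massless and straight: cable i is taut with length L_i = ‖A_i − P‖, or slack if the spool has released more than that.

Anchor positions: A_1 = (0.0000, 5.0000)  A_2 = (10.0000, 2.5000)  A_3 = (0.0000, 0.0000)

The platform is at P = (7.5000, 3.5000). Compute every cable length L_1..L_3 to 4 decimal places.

(7.6485, 2.6926, 8.2765)

L_1: Δ = A_1−P = (-7.5000, 1.5000) → ‖Δ‖ = √58.5000 = 7.6485
L_2: Δ = A_2−P = (2.5000, -1.0000) → ‖Δ‖ = √7.2500 = 2.6926
L_3: Δ = A_3−P = (-7.5000, -3.5000) → ‖Δ‖ = √68.5000 = 8.2765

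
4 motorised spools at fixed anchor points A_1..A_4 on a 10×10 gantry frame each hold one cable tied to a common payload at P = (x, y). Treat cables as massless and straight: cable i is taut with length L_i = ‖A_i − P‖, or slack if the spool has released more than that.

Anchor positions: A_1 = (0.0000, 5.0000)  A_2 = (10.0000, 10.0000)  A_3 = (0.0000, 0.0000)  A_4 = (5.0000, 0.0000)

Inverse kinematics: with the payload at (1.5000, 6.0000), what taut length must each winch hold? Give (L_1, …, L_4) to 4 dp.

L_1 = √((0.0000−1.5000)² + (5.0000−6.0000)²) = 1.8028
L_2 = √((10.0000−1.5000)² + (10.0000−6.0000)²) = 9.3941
L_3 = √((0.0000−1.5000)² + (0.0000−6.0000)²) = 6.1847
L_4 = √((5.0000−1.5000)² + (0.0000−6.0000)²) = 6.9462

(1.8028, 9.3941, 6.1847, 6.9462)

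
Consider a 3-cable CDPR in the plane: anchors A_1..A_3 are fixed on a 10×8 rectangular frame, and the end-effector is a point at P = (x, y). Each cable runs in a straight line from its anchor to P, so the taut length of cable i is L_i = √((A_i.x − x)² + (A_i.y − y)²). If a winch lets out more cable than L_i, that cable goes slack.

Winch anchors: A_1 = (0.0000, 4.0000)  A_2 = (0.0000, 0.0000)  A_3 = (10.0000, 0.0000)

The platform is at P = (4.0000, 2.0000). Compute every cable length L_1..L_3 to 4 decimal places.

L_1 = √((0.0000−4.0000)² + (4.0000−2.0000)²) = 4.4721
L_2 = √((0.0000−4.0000)² + (0.0000−2.0000)²) = 4.4721
L_3 = √((10.0000−4.0000)² + (0.0000−2.0000)²) = 6.3246

(4.4721, 4.4721, 6.3246)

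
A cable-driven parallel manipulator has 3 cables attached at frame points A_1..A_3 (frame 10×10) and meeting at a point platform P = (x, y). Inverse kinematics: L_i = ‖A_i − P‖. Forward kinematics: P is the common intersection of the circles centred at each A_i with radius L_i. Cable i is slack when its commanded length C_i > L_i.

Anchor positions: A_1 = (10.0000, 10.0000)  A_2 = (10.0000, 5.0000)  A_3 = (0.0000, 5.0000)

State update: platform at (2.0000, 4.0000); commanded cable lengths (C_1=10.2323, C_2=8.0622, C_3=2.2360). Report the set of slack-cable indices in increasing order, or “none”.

cable 1: √((8.0000)²+(6.0000)²)=10.0000, C_1=10.2323: slack
cable 2: √((8.0000)²+(1.0000)²)=8.0623, C_2=8.0622: taut
cable 3: √((-2.0000)²+(1.0000)²)=2.2361, C_3=2.2360: taut

1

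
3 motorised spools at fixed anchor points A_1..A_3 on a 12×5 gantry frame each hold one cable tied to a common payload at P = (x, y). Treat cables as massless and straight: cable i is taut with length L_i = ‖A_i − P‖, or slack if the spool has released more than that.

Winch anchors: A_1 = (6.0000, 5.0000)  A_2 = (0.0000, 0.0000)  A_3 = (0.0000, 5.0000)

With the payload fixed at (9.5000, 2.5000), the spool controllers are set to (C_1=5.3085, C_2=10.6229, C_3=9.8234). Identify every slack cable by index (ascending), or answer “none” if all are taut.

1, 2

cable 1: √((-3.5000)²+(2.5000)²)=4.3012, C_1=5.3085: slack
cable 2: √((-9.5000)²+(-2.5000)²)=9.8234, C_2=10.6229: slack
cable 3: √((-9.5000)²+(2.5000)²)=9.8234, C_3=9.8234: taut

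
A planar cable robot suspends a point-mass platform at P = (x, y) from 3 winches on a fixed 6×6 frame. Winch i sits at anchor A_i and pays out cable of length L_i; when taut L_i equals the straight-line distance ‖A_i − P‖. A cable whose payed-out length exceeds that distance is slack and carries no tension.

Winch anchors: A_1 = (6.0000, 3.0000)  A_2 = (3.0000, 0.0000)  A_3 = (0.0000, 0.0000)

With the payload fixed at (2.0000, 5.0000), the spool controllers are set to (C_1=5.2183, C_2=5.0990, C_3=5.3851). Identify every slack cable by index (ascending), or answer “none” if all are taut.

cable 1: √((4.0000)²+(-2.0000)²)=4.4721, C_1=5.2183: slack
cable 2: √((1.0000)²+(-5.0000)²)=5.0990, C_2=5.0990: taut
cable 3: √((-2.0000)²+(-5.0000)²)=5.3852, C_3=5.3851: taut

1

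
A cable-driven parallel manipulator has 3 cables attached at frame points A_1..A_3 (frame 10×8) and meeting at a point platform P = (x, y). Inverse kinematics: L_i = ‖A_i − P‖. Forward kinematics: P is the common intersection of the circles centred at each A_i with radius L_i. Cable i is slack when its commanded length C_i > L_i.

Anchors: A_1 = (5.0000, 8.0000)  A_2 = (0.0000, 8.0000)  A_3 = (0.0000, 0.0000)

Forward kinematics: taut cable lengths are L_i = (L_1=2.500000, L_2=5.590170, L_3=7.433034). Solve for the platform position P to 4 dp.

expand ‖A_i−P‖²=L_i² and subtract eq 1 (q_i ≔ ‖A_i‖²−L_i²)
q_1 = 25.0000+64.0000−6.2500 = 82.7500
eq1−eq2 → [10.0000  0.0000]·P = 50.0000
eq1−eq3 → [10.0000  16.0000]·P = 138.0000
2×2 solve → P = (5.0000, 5.5000)

(5.0000, 5.5000)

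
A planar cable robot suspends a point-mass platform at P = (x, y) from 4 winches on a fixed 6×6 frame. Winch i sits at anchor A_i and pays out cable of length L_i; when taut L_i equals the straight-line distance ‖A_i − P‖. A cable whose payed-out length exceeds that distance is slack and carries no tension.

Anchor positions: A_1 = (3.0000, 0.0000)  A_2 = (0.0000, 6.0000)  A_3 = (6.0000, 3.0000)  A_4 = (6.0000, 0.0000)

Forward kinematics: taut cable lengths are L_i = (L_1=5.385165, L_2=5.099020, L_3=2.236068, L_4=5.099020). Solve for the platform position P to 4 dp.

each cable: (A_i−P)·(A_i−P) = L_i²; let q_i = ‖A_i‖²−L_i²
q_1 = 9.0000+0.0000−29.0000 = -20.0000
row 1: 6.0000x − 12.0000y = -30.0000  (q_2=10.0000)
row 2: -6.0000x − 6.0000y = -60.0000  (q_3=40.0000)
row 3: -6.0000x + 0.0000y = -30.0000  (q_4=10.0000)
Cramer on rows 1–2 → x = 5.0000, y = 5.0000
check cable 4: ‖A_4−P‖² = 26.0000 ≈ L_4² = 26.0000 ✓

(5.0000, 5.0000)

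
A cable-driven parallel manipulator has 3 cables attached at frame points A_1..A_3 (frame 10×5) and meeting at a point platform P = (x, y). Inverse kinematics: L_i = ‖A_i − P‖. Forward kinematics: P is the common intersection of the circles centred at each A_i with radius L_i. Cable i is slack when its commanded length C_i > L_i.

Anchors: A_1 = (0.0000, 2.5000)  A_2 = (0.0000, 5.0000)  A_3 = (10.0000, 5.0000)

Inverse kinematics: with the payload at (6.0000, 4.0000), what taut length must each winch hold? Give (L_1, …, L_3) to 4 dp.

L_1 = √((0.0000−6.0000)² + (2.5000−4.0000)²) = 6.1847
L_2 = √((0.0000−6.0000)² + (5.0000−4.0000)²) = 6.0828
L_3 = √((10.0000−6.0000)² + (5.0000−4.0000)²) = 4.1231

(6.1847, 6.0828, 4.1231)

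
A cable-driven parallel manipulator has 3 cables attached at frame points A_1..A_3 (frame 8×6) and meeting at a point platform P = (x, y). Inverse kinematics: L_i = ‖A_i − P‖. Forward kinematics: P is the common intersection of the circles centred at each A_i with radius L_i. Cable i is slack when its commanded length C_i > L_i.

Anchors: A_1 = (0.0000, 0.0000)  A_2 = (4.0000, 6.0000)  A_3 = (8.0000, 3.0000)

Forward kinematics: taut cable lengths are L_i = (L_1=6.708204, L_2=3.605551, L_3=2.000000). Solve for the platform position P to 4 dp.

circle eqns → linear via eq_j − eq_1; set k_j = A_j·A_j − L_j²
k_1 = 0.0000+0.0000−45.0000 = -45.0000
-8.0000·x − 12.0000·y = k_1−k_2 = -84.0000
-16.0000·x − 6.0000·y = k_1−k_3 = -114.0000
solve first two rows → x=6.0000, y=3.0000

(6.0000, 3.0000)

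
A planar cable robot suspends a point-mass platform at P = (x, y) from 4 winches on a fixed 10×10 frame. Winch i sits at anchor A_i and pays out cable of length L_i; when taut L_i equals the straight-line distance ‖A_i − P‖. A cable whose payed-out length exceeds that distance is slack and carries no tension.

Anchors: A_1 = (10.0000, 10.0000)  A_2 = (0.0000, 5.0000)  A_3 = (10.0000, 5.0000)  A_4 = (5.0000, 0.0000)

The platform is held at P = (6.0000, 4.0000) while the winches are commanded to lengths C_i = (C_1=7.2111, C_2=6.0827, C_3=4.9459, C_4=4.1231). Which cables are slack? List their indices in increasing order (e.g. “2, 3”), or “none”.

3

cable 1: √((4.0000)²+(6.0000)²)=7.2111, C_1=7.2111: taut
cable 2: √((-6.0000)²+(1.0000)²)=6.0828, C_2=6.0827: taut
cable 3: √((4.0000)²+(1.0000)²)=4.1231, C_3=4.9459: slack
cable 4: √((-1.0000)²+(-4.0000)²)=4.1231, C_4=4.1231: taut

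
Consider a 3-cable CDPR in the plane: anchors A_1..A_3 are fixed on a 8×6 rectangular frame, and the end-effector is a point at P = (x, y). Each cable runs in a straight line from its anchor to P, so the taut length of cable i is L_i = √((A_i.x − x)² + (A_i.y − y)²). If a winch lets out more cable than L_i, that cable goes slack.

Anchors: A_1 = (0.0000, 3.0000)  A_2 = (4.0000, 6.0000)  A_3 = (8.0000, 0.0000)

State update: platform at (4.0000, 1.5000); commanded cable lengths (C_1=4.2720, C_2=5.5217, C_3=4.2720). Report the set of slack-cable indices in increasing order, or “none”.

i=1: geometric 4.2720 vs commanded 4.2720 ⇒ taut
i=2: geometric 4.5000 vs commanded 5.5217 ⇒ slack
i=3: geometric 4.2720 vs commanded 4.2720 ⇒ taut

2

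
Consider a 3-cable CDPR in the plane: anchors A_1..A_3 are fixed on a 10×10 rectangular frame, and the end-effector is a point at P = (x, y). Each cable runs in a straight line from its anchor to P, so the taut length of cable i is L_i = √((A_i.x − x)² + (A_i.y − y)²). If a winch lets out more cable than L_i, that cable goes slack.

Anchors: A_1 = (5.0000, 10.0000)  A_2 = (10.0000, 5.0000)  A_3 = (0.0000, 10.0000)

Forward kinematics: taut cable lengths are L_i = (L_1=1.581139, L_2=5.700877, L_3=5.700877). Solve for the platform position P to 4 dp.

(5.5000, 8.5000)

each cable: (A_i−P)·(A_i−P) = L_i²; let q_i = ‖A_i‖²−L_i²
q_1 = 25.0000+100.0000−2.5000 = 122.5000
row 1: -10.0000x + 10.0000y = 30.0000  (q_2=92.5000)
row 2: 10.0000x + 0.0000y = 55.0000  (q_3=67.5000)
Cramer on rows 1–2 → x = 5.5000, y = 8.5000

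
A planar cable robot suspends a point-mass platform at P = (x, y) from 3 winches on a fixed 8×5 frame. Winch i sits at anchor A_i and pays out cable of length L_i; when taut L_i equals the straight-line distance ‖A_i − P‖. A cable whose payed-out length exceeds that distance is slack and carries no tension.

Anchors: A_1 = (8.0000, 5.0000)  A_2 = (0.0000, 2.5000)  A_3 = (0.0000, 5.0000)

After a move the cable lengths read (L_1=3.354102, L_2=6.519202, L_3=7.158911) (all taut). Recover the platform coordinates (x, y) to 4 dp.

expand ‖A_i−P‖²=L_i² and subtract eq 1 (c_i ≔ ‖A_i‖²−L_i²)
c_1 = 64.0000+25.0000−11.2500 = 77.7500
eq1−eq2 → [16.0000  5.0000]·P = 114.0000
eq1−eq3 → [16.0000  0.0000]·P = 104.0000
2×2 solve → P = (6.5000, 2.0000)

(6.5000, 2.0000)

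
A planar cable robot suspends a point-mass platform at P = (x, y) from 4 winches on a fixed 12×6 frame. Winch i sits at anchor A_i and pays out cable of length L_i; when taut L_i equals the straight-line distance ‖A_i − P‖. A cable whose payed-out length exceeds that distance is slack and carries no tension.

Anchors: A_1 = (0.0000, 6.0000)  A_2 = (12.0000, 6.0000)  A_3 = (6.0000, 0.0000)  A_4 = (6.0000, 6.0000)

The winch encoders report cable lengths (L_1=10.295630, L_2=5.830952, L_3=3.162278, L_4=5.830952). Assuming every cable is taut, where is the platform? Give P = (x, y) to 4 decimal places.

(9.0000, 1.0000)

each cable: (A_i−P)·(A_i−P) = L_i²; let k_i = ‖A_i‖²−L_i²
k_1 = 0.0000+36.0000−106.0000 = -70.0000
row 1: -24.0000x + 0.0000y = -216.0000  (k_2=146.0000)
row 2: -12.0000x + 12.0000y = -96.0000  (k_3=26.0000)
row 3: -12.0000x + 0.0000y = -108.0000  (k_4=38.0000)
Cramer on rows 1–2 → x = 9.0000, y = 1.0000
check cable 4: ‖A_4−P‖² = 34.0000 ≈ L_4² = 34.0000 ✓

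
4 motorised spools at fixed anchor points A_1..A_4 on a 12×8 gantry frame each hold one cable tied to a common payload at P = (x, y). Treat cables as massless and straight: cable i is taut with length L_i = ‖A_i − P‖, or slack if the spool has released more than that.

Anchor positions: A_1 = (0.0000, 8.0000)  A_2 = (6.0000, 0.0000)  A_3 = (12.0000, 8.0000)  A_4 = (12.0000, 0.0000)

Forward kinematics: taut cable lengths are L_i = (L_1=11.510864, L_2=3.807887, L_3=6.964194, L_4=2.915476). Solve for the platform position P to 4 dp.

circle eqns → linear via eq_j − eq_1; set c_j = A_j·A_j − L_j²
c_1 = 0.0000+64.0000−132.5000 = -68.5000
-12.0000·x + 16.0000·y = c_1−c_2 = -90.0000
-24.0000·x + 0.0000·y = c_1−c_3 = -228.0000
-24.0000·x + 16.0000·y = c_1−c_4 = -204.0000
solve first two rows → x=9.5000, y=1.5000
check cable 4: ‖A_4−P‖² = 8.5000 ≈ L_4² = 8.5000 ✓

(9.5000, 1.5000)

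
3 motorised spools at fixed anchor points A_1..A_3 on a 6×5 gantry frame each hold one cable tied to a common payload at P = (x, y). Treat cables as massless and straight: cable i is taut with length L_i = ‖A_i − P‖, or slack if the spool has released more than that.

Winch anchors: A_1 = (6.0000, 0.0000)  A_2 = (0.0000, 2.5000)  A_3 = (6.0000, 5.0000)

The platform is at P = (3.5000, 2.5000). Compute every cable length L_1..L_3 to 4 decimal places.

(3.5355, 3.5000, 3.5355)

cable 1: Δx=2.5000, Δy=-2.5000; L_1 = √(Δx²+Δy²) = 3.5355
cable 2: Δx=-3.5000, Δy=0.0000; L_2 = √(Δx²+Δy²) = 3.5000
cable 3: Δx=2.5000, Δy=2.5000; L_3 = √(Δx²+Δy²) = 3.5355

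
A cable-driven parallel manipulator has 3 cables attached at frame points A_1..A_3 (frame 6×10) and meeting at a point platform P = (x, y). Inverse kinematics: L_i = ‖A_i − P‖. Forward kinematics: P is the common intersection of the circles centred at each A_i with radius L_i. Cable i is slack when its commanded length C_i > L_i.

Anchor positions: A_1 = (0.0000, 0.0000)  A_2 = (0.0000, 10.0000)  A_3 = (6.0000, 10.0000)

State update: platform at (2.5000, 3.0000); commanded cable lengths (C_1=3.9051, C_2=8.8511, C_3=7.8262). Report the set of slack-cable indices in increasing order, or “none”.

cable 1: √((-2.5000)²+(-3.0000)²)=3.9051, C_1=3.9051: taut
cable 2: √((-2.5000)²+(7.0000)²)=7.4330, C_2=8.8511: slack
cable 3: √((3.5000)²+(7.0000)²)=7.8262, C_3=7.8262: taut

2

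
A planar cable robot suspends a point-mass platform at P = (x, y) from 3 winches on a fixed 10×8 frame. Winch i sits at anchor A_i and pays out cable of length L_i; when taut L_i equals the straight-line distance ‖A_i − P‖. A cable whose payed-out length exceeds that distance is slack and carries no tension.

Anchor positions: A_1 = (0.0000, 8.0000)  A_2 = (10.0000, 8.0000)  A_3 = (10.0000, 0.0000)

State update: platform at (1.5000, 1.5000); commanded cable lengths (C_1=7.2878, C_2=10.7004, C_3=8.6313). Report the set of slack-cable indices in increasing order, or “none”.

1

cable 1: L_1 = ‖A_1−P‖ = 6.6708;  C_1 = 7.2878 → slack
cable 2: L_2 = ‖A_2−P‖ = 10.7005;  C_2 = 10.7004 → taut
cable 3: L_3 = ‖A_3−P‖ = 8.6313;  C_3 = 8.6313 → taut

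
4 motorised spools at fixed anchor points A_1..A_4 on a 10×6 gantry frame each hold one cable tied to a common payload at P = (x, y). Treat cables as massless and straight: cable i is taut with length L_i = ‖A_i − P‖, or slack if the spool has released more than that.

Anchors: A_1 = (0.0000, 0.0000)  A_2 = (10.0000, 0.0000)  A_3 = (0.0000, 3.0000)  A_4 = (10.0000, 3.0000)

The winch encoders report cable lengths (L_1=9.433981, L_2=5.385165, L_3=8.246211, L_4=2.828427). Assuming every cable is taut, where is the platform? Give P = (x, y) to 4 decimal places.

(8.0000, 5.0000)

circle eqns → linear via eq_j − eq_1; set k_j = A_j·A_j − L_j²
k_1 = 0.0000+0.0000−89.0000 = -89.0000
-20.0000·x + 0.0000·y = k_1−k_2 = -160.0000
0.0000·x − 6.0000·y = k_1−k_3 = -30.0000
-20.0000·x − 6.0000·y = k_1−k_4 = -190.0000
solve first two rows → x=8.0000, y=5.0000
check cable 4: ‖A_4−P‖² = 8.0000 ≈ L_4² = 8.0000 ✓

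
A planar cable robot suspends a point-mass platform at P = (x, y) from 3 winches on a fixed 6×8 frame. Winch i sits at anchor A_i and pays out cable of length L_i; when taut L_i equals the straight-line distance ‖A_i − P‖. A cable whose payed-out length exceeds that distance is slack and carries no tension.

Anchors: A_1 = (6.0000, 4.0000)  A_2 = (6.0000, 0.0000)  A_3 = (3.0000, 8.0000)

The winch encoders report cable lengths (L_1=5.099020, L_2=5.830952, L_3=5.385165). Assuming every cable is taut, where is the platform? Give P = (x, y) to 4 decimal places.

(1.0000, 3.0000)

each cable: (A_i−P)·(A_i−P) = L_i²; let c_i = ‖A_i‖²−L_i²
c_1 = 36.0000+16.0000−26.0000 = 26.0000
row 1: 0.0000x + 8.0000y = 24.0000  (c_2=2.0000)
row 2: 6.0000x − 8.0000y = -18.0000  (c_3=44.0000)
Cramer on rows 1–2 → x = 1.0000, y = 3.0000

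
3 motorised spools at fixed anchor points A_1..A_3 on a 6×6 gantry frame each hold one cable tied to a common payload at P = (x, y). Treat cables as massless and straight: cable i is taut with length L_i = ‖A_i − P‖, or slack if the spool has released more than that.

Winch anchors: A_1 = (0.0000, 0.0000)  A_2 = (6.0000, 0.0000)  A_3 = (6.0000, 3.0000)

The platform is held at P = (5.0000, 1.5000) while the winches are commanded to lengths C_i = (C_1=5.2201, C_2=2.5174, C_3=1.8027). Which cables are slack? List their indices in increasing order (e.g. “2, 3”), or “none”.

cable 1: √((-5.0000)²+(-1.5000)²)=5.2202, C_1=5.2201: taut
cable 2: √((1.0000)²+(-1.5000)²)=1.8028, C_2=2.5174: slack
cable 3: √((1.0000)²+(1.5000)²)=1.8028, C_3=1.8027: taut

2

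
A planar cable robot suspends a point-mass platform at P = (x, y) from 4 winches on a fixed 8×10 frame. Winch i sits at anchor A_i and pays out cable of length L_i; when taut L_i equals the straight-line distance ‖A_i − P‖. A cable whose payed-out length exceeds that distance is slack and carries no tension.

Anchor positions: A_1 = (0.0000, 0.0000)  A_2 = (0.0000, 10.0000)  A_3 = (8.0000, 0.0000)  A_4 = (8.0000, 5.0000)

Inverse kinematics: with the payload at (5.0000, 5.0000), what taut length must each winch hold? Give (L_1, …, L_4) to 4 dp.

L_1: Δ = A_1−P = (-5.0000, -5.0000) → ‖Δ‖ = √50.0000 = 7.0711
L_2: Δ = A_2−P = (-5.0000, 5.0000) → ‖Δ‖ = √50.0000 = 7.0711
L_3: Δ = A_3−P = (3.0000, -5.0000) → ‖Δ‖ = √34.0000 = 5.8310
L_4: Δ = A_4−P = (3.0000, 0.0000) → ‖Δ‖ = √9.0000 = 3.0000

(7.0711, 7.0711, 5.8310, 3.0000)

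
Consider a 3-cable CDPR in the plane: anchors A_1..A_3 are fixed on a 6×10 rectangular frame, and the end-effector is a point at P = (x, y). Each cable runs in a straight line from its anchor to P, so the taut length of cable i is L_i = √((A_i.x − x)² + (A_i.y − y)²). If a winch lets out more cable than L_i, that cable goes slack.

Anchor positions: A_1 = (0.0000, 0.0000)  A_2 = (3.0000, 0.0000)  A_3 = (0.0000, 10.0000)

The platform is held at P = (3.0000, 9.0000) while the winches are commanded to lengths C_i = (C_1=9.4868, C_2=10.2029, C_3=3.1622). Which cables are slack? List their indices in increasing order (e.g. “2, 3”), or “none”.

i=1: geometric 9.4868 vs commanded 9.4868 ⇒ taut
i=2: geometric 9.0000 vs commanded 10.2029 ⇒ slack
i=3: geometric 3.1623 vs commanded 3.1622 ⇒ taut

2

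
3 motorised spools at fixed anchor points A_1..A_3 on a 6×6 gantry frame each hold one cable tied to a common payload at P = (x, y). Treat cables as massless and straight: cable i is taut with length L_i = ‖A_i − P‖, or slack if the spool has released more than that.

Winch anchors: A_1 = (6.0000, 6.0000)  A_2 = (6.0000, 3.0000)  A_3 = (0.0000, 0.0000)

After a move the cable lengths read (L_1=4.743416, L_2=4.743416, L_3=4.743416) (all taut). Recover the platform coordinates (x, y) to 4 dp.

(1.5000, 4.5000)

expand ‖A_i−P‖²=L_i² and subtract eq 1 (c_i ≔ ‖A_i‖²−L_i²)
c_1 = 36.0000+36.0000−22.5000 = 49.5000
eq1−eq2 → [0.0000  6.0000]·P = 27.0000
eq1−eq3 → [12.0000  12.0000]·P = 72.0000
2×2 solve → P = (1.5000, 4.5000)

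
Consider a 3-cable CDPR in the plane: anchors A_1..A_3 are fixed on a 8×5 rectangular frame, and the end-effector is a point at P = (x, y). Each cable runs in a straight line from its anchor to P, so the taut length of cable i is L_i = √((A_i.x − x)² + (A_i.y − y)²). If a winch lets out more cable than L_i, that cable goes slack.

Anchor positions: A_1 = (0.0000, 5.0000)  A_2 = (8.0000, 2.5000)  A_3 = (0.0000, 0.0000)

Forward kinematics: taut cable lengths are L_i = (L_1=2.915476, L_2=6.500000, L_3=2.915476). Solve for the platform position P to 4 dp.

(1.5000, 2.5000)

circle eqns → linear via eq_j − eq_1; set q_j = A_j·A_j − L_j²
q_1 = 0.0000+25.0000−8.5000 = 16.5000
-16.0000·x + 5.0000·y = q_1−q_2 = -11.5000
0.0000·x + 10.0000·y = q_1−q_3 = 25.0000
solve first two rows → x=1.5000, y=2.5000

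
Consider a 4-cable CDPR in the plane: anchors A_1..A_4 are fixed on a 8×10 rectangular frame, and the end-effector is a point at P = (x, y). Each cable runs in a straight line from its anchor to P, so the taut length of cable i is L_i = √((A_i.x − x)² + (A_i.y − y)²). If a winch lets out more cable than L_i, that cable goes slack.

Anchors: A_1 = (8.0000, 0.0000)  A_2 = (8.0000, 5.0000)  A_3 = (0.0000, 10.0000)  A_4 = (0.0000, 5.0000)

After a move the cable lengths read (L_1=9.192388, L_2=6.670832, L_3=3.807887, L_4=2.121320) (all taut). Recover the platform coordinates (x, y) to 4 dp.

expand ‖A_i−P‖²=L_i² and subtract eq 1 (c_i ≔ ‖A_i‖²−L_i²)
c_1 = 64.0000+0.0000−84.5000 = -20.5000
eq1−eq2 → [0.0000  -10.0000]·P = -65.0000
eq1−eq3 → [16.0000  -20.0000]·P = -106.0000
eq1−eq4 → [16.0000  -10.0000]·P = -41.0000
2×2 solve → P = (1.5000, 6.5000)
check cable 4: ‖A_4−P‖² = 4.5000 ≈ L_4² = 4.5000 ✓

(1.5000, 6.5000)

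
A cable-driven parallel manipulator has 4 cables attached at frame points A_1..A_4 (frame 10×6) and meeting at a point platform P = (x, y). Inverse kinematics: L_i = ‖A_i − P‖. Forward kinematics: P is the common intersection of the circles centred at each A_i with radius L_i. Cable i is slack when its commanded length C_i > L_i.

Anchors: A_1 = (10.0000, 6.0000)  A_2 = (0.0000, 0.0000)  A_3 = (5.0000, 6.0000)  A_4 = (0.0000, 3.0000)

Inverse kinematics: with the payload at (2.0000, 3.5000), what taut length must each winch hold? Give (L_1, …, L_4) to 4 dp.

cable 1: Δx=8.0000, Δy=2.5000; L_1 = √(Δx²+Δy²) = 8.3815
cable 2: Δx=-2.0000, Δy=-3.5000; L_2 = √(Δx²+Δy²) = 4.0311
cable 3: Δx=3.0000, Δy=2.5000; L_3 = √(Δx²+Δy²) = 3.9051
cable 4: Δx=-2.0000, Δy=-0.5000; L_4 = √(Δx²+Δy²) = 2.0616

(8.3815, 4.0311, 3.9051, 2.0616)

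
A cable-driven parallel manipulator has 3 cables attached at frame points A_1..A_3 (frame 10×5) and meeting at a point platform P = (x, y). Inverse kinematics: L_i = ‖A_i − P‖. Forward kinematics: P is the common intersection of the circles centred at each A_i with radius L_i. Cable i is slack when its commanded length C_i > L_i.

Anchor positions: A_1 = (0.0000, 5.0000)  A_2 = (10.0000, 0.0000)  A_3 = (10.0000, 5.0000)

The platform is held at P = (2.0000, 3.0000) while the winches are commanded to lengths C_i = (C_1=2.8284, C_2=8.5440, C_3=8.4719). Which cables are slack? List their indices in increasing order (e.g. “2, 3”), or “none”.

cable 1: L_1 = ‖A_1−P‖ = 2.8284;  C_1 = 2.8284 → taut
cable 2: L_2 = ‖A_2−P‖ = 8.5440;  C_2 = 8.5440 → taut
cable 3: L_3 = ‖A_3−P‖ = 8.2462;  C_3 = 8.4719 → slack

3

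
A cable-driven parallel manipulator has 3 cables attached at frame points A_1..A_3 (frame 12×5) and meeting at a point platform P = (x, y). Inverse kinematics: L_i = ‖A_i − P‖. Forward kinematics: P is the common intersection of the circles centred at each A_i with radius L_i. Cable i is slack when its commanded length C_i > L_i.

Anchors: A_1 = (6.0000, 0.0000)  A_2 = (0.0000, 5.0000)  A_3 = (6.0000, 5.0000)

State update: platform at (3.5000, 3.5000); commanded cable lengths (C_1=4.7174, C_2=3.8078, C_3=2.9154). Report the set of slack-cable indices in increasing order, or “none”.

1

i=1: geometric 4.3012 vs commanded 4.7174 ⇒ slack
i=2: geometric 3.8079 vs commanded 3.8078 ⇒ taut
i=3: geometric 2.9155 vs commanded 2.9154 ⇒ taut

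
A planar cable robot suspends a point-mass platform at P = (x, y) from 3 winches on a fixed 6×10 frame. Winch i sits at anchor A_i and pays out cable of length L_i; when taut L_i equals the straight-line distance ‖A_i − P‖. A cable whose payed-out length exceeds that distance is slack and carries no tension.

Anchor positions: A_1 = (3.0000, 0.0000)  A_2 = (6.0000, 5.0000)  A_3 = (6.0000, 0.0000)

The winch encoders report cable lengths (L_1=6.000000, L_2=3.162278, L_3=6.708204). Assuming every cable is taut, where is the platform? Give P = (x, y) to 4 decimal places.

(3.0000, 6.0000)

circle eqns → linear via eq_j − eq_1; set k_j = A_j·A_j − L_j²
k_1 = 9.0000+0.0000−36.0000 = -27.0000
-6.0000·x − 10.0000·y = k_1−k_2 = -78.0000
-6.0000·x + 0.0000·y = k_1−k_3 = -18.0000
solve first two rows → x=3.0000, y=6.0000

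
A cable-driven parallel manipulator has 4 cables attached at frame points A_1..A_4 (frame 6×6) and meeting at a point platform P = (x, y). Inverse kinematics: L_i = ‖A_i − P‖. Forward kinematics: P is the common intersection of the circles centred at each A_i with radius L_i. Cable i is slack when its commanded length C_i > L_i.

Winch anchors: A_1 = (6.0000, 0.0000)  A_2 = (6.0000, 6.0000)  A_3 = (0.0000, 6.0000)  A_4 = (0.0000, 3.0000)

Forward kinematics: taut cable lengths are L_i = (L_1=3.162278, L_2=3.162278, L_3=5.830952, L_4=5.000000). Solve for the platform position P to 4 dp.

(5.0000, 3.0000)

each cable: (A_i−P)·(A_i−P) = L_i²; let k_i = ‖A_i‖²−L_i²
k_1 = 36.0000+0.0000−10.0000 = 26.0000
row 1: 0.0000x − 12.0000y = -36.0000  (k_2=62.0000)
row 2: 12.0000x − 12.0000y = 24.0000  (k_3=2.0000)
row 3: 12.0000x − 6.0000y = 42.0000  (k_4=-16.0000)
Cramer on rows 1–2 → x = 5.0000, y = 3.0000
check cable 4: ‖A_4−P‖² = 25.0000 ≈ L_4² = 25.0000 ✓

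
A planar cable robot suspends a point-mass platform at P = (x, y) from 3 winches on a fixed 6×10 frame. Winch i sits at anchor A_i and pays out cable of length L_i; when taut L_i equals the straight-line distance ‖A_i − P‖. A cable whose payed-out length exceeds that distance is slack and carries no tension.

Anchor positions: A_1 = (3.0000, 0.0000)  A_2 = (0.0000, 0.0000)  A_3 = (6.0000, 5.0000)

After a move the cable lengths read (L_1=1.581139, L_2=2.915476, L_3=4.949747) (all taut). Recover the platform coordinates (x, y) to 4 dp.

(2.5000, 1.5000)

circle eqns → linear via eq_j − eq_1; set q_j = A_j·A_j − L_j²
q_1 = 9.0000+0.0000−2.5000 = 6.5000
6.0000·x + 0.0000·y = q_1−q_2 = 15.0000
-6.0000·x − 10.0000·y = q_1−q_3 = -30.0000
solve first two rows → x=2.5000, y=1.5000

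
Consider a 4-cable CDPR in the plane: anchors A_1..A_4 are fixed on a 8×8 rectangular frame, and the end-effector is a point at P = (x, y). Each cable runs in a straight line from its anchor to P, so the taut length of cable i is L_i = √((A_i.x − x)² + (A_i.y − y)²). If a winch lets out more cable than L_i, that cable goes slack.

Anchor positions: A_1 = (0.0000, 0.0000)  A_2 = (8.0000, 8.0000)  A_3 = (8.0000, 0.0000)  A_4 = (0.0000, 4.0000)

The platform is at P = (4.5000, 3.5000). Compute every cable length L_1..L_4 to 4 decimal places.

L_1: Δ = A_1−P = (-4.5000, -3.5000) → ‖Δ‖ = √32.5000 = 5.7009
L_2: Δ = A_2−P = (3.5000, 4.5000) → ‖Δ‖ = √32.5000 = 5.7009
L_3: Δ = A_3−P = (3.5000, -3.5000) → ‖Δ‖ = √24.5000 = 4.9497
L_4: Δ = A_4−P = (-4.5000, 0.5000) → ‖Δ‖ = √20.5000 = 4.5277

(5.7009, 5.7009, 4.9497, 4.5277)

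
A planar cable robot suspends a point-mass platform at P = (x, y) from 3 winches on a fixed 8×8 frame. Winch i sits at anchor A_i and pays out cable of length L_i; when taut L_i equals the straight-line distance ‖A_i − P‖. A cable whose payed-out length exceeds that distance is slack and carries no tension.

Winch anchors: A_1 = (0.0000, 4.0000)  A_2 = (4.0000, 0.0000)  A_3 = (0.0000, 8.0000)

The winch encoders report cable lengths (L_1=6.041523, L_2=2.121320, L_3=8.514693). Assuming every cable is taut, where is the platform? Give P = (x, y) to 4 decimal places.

circle eqns → linear via eq_j − eq_1; set k_j = A_j·A_j − L_j²
k_1 = 0.0000+16.0000−36.5000 = -20.5000
-8.0000·x + 8.0000·y = k_1−k_2 = -32.0000
0.0000·x − 8.0000·y = k_1−k_3 = -12.0000
solve first two rows → x=5.5000, y=1.5000

(5.5000, 1.5000)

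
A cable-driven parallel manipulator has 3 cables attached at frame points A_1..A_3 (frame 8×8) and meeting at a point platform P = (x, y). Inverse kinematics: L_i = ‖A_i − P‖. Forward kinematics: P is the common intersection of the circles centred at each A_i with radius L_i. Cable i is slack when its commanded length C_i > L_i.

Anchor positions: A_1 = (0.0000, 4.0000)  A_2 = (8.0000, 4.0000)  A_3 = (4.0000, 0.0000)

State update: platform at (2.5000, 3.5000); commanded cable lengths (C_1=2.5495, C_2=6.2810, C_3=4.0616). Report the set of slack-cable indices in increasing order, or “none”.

i=1: geometric 2.5495 vs commanded 2.5495 ⇒ taut
i=2: geometric 5.5227 vs commanded 6.2810 ⇒ slack
i=3: geometric 3.8079 vs commanded 4.0616 ⇒ slack

2, 3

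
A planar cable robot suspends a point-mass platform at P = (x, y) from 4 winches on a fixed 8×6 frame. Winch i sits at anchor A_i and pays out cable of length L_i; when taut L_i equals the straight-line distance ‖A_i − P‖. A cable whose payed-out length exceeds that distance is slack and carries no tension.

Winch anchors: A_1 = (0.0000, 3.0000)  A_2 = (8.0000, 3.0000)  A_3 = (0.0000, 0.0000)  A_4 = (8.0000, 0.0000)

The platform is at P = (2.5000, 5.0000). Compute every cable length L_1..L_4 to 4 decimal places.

L_1 = √((0.0000−2.5000)² + (3.0000−5.0000)²) = 3.2016
L_2 = √((8.0000−2.5000)² + (3.0000−5.0000)²) = 5.8523
L_3 = √((0.0000−2.5000)² + (0.0000−5.0000)²) = 5.5902
L_4 = √((8.0000−2.5000)² + (0.0000−5.0000)²) = 7.4330

(3.2016, 5.8523, 5.5902, 7.4330)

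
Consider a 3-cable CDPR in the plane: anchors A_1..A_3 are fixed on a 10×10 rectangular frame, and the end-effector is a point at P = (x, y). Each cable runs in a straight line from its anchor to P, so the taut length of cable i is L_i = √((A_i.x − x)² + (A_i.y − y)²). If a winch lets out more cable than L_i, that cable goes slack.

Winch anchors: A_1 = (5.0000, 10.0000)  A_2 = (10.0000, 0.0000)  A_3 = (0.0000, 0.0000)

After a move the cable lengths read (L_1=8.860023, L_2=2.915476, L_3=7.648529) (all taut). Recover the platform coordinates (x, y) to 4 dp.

(7.5000, 1.5000)

each cable: (A_i−P)·(A_i−P) = L_i²; let q_i = ‖A_i‖²−L_i²
q_1 = 25.0000+100.0000−78.5000 = 46.5000
row 1: -10.0000x + 20.0000y = -45.0000  (q_2=91.5000)
row 2: 10.0000x + 20.0000y = 105.0000  (q_3=-58.5000)
Cramer on rows 1–2 → x = 7.5000, y = 1.5000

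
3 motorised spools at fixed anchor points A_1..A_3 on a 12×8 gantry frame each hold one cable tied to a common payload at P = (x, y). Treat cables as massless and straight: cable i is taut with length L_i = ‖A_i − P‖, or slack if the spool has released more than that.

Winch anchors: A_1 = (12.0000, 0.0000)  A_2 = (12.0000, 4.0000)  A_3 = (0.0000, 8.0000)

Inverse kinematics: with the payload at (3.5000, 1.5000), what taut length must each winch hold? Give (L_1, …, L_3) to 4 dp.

L_1 = √((12.0000−3.5000)² + (0.0000−1.5000)²) = 8.6313
L_2 = √((12.0000−3.5000)² + (4.0000−1.5000)²) = 8.8600
L_3 = √((0.0000−3.5000)² + (8.0000−1.5000)²) = 7.3824

(8.6313, 8.8600, 7.3824)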